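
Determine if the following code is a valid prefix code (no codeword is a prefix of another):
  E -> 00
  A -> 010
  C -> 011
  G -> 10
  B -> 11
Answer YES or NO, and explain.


Checking each pair (does one codeword prefix another?):
  E='00' vs A='010': no prefix
  E='00' vs C='011': no prefix
  E='00' vs G='10': no prefix
  E='00' vs B='11': no prefix
  A='010' vs E='00': no prefix
  A='010' vs C='011': no prefix
  A='010' vs G='10': no prefix
  A='010' vs B='11': no prefix
  C='011' vs E='00': no prefix
  C='011' vs A='010': no prefix
  C='011' vs G='10': no prefix
  C='011' vs B='11': no prefix
  G='10' vs E='00': no prefix
  G='10' vs A='010': no prefix
  G='10' vs C='011': no prefix
  G='10' vs B='11': no prefix
  B='11' vs E='00': no prefix
  B='11' vs A='010': no prefix
  B='11' vs C='011': no prefix
  B='11' vs G='10': no prefix
No violation found over all pairs.

YES -- this is a valid prefix code. No codeword is a prefix of any other codeword.


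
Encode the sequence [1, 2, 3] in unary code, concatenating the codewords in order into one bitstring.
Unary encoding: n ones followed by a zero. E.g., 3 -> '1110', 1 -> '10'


Encode each number as n ones followed by a terminating 0:
  1 -> 10 (2 bits)
  2 -> 110 (3 bits)
  3 -> 1110 (4 bits)
Total length = 2 + 3 + 4 = 9 bits.

Unary([1, 2, 3]) = 101101110 (9 bits)


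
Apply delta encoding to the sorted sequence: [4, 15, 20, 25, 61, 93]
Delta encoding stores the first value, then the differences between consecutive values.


First value: 4
Deltas:
  15 - 4 = 11
  20 - 15 = 5
  25 - 20 = 5
  61 - 25 = 36
  93 - 61 = 32


Delta encoded: [4, 11, 5, 5, 36, 32]


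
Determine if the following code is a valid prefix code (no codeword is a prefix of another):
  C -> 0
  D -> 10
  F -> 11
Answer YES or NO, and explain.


Checking each pair (does one codeword prefix another?):
  C='0' vs D='10': no prefix
  C='0' vs F='11': no prefix
  D='10' vs C='0': no prefix
  D='10' vs F='11': no prefix
  F='11' vs C='0': no prefix
  F='11' vs D='10': no prefix
No violation found over all pairs.

YES -- this is a valid prefix code. No codeword is a prefix of any other codeword.


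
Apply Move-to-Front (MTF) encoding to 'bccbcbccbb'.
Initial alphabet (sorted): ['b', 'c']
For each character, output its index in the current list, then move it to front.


MTF encoding:
'b': index 0 in ['b', 'c'] -> ['b', 'c']
'c': index 1 in ['b', 'c'] -> ['c', 'b']
'c': index 0 in ['c', 'b'] -> ['c', 'b']
'b': index 1 in ['c', 'b'] -> ['b', 'c']
'c': index 1 in ['b', 'c'] -> ['c', 'b']
'b': index 1 in ['c', 'b'] -> ['b', 'c']
'c': index 1 in ['b', 'c'] -> ['c', 'b']
'c': index 0 in ['c', 'b'] -> ['c', 'b']
'b': index 1 in ['c', 'b'] -> ['b', 'c']
'b': index 0 in ['b', 'c'] -> ['b', 'c']


Output: [0, 1, 0, 1, 1, 1, 1, 0, 1, 0]


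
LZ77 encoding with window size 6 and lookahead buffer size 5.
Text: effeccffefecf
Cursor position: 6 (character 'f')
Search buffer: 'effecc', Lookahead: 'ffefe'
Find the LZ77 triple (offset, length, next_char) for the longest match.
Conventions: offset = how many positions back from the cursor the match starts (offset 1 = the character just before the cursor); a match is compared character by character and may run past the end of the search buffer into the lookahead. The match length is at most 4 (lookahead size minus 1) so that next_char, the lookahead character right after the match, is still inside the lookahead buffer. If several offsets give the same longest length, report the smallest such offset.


Try each offset into the search buffer:
  offset=1 (pos 5, char 'c'): match length 0
  offset=2 (pos 4, char 'c'): match length 0
  offset=3 (pos 3, char 'e'): match length 0
  offset=4 (pos 2, char 'f'): match length 1
  offset=5 (pos 1, char 'f'): match length 3
  offset=6 (pos 0, char 'e'): match length 0
Longest match has length 3 at offset 5.
next_char = character at position 6 + 3 = 9 -> 'f'

Best match: offset=5, length=3 (matching 'ffe' starting at position 1)
LZ77 triple: (5, 3, 'f')


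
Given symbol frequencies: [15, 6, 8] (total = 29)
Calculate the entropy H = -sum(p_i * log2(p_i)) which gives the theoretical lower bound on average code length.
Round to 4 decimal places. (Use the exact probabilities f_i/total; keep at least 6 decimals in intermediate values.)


Per-symbol terms -p_i * log2(p_i) with p_i = f_i/29:
  p = 15/29 = 0.517241: log2(p) = -0.951090, -p*log2(p) = 0.491943
  p = 6/29 = 0.206897: log2(p) = -2.273018, -p*log2(p) = 0.470280
  p = 8/29 = 0.275862: log2(p) = -1.857981, -p*log2(p) = 0.512546
H = 0.491943 + 0.470280 + 0.512546 = 1.474769

H = 1.4748 bits/symbol


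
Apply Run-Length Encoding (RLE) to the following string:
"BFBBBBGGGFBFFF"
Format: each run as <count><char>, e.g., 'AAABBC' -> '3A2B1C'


Scanning runs left to right:
  i=0: run of 'B' x 1 -> '1B'
  i=1: run of 'F' x 1 -> '1F'
  i=2: run of 'B' x 4 -> '4B'
  i=6: run of 'G' x 3 -> '3G'
  i=9: run of 'F' x 1 -> '1F'
  i=10: run of 'B' x 1 -> '1B'
  i=11: run of 'F' x 3 -> '3F'

RLE = 1B1F4B3G1F1B3F


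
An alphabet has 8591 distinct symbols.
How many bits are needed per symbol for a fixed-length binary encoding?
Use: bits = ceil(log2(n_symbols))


log2(8591) = 13.0686
Bracket: 2^13 = 8192 < 8591 <= 2^14 = 16384
So ceil(log2(8591)) = 14

bits = ceil(log2(8591)) = ceil(13.0686) = 14 bits


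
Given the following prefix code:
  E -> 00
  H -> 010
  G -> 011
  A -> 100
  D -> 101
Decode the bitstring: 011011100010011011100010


Decoding step by step:
Bits 011 -> G
Bits 011 -> G
Bits 100 -> A
Bits 010 -> H
Bits 011 -> G
Bits 011 -> G
Bits 100 -> A
Bits 010 -> H


Decoded message: GGAHGGAH


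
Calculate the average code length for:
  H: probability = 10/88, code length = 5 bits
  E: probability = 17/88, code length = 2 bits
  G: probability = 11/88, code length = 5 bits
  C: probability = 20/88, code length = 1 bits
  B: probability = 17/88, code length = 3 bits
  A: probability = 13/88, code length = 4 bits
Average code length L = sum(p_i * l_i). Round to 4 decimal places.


Weighted contributions p_i * l_i:
  H: (10/88) * 5 = 50/88
  E: (17/88) * 2 = 34/88
  G: (11/88) * 5 = 55/88
  C: (20/88) * 1 = 20/88
  B: (17/88) * 3 = 51/88
  A: (13/88) * 4 = 52/88
Sum = (50 + 34 + 55 + 20 + 51 + 52)/88 = 262/88

L = 262/88 = 2.9773 bits/symbol


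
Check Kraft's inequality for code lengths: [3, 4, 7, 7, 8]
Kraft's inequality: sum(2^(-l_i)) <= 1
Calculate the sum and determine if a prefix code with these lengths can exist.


Sum = 2^(-3) + 2^(-4) + 2^(-7) + 2^(-7) + 2^(-8)
    = 0.125 + 0.0625 + 0.0078125 + 0.0078125 + 0.00390625
    = 53/256 = 0.20703125
Since 0.20703125 <= 1, Kraft's inequality IS satisfied.
A prefix code with these lengths CAN exist.

Kraft sum = 0.20703125. Satisfied.


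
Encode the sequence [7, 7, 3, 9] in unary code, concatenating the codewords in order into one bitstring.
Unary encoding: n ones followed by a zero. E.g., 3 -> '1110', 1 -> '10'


Encode each number as n ones followed by a terminating 0:
  7 -> 11111110 (8 bits)
  7 -> 11111110 (8 bits)
  3 -> 1110 (4 bits)
  9 -> 1111111110 (10 bits)
Total length = 8 + 8 + 4 + 10 = 30 bits.

Unary([7, 7, 3, 9]) = 111111101111111011101111111110 (30 bits)


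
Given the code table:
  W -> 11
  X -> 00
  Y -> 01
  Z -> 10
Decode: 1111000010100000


Decoding:
11 -> W
11 -> W
00 -> X
00 -> X
10 -> Z
10 -> Z
00 -> X
00 -> X


Result: WWXXZZXX


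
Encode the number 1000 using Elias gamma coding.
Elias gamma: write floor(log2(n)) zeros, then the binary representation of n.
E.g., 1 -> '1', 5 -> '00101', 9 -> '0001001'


num_bits = floor(log2(1000)) + 1 = 10
leading_zeros = num_bits - 1 = 9
binary(1000) = 1111101000

Elias gamma(1000) = '000000000' + '1111101000' = 0000000001111101000 (19 bits)


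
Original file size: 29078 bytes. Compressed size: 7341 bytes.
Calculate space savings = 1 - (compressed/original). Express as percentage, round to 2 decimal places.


ratio = compressed/original = 7341/29078 = 0.252459
savings = 1 - ratio = 1 - 0.252459 = 0.747541
as a percentage: 0.747541 * 100 = 74.75%

Space savings = 1 - 7341/29078 = 74.75%


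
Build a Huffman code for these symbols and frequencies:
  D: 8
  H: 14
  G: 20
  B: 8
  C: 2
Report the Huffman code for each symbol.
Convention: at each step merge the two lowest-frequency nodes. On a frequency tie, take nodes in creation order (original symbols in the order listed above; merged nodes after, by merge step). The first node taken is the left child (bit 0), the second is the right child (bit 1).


Huffman tree construction:
Step 1: Merge C(2) + D(8) = 10
Step 2: Merge B(8) + (C+D)(10) = 18
Step 3: Merge H(14) + (B+(C+D))(18) = 32
Step 4: Merge G(20) + (H+(B+(C+D)))(32) = 52
Read each symbol's code off the tree from the root (left child = 0, right child = 1).

Codes:
  D: 1111 (length 4)
  H: 10 (length 2)
  G: 0 (length 1)
  B: 110 (length 3)
  C: 1110 (length 4)
Average code length: 112/52 = 2.1538 bits/symbol


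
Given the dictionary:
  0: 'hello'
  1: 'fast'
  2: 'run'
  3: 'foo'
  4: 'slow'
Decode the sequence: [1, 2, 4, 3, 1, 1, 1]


Look up each index in the dictionary:
  1 -> 'fast'
  2 -> 'run'
  4 -> 'slow'
  3 -> 'foo'
  1 -> 'fast'
  1 -> 'fast'
  1 -> 'fast'

Decoded: "fast run slow foo fast fast fast"


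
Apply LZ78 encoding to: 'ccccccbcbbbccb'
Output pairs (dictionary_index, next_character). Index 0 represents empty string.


LZ78 encoding steps:
Dictionary: {0: ''}
Step 1: w='' (idx 0), next='c' -> output (0, 'c'), add 'c' as idx 1
Step 2: w='c' (idx 1), next='c' -> output (1, 'c'), add 'cc' as idx 2
Step 3: w='cc' (idx 2), next='c' -> output (2, 'c'), add 'ccc' as idx 3
Step 4: w='' (idx 0), next='b' -> output (0, 'b'), add 'b' as idx 4
Step 5: w='c' (idx 1), next='b' -> output (1, 'b'), add 'cb' as idx 5
Step 6: w='b' (idx 4), next='b' -> output (4, 'b'), add 'bb' as idx 6
Step 7: w='cc' (idx 2), next='b' -> output (2, 'b'), add 'ccb' as idx 7


Encoded: [(0, 'c'), (1, 'c'), (2, 'c'), (0, 'b'), (1, 'b'), (4, 'b'), (2, 'b')]


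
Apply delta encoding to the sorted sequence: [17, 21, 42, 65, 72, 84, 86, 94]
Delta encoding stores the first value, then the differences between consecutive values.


First value: 17
Deltas:
  21 - 17 = 4
  42 - 21 = 21
  65 - 42 = 23
  72 - 65 = 7
  84 - 72 = 12
  86 - 84 = 2
  94 - 86 = 8


Delta encoded: [17, 4, 21, 23, 7, 12, 2, 8]


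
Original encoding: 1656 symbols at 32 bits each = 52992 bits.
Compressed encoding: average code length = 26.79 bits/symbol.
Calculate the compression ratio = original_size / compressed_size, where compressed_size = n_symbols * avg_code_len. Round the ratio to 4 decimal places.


original_size = n_symbols * orig_bits = 1656 * 32 = 52992 bits
compressed_size = n_symbols * avg_code_len = 1656 * 26.79 = 44364.24 bits
ratio = original_size / compressed_size = 52992 / 44364.24 = 1.1945

Compression ratio = 1.1945


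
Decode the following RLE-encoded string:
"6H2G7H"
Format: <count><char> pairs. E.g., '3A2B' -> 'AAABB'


Expanding each <count><char> pair:
  6H -> 'HHHHHH'
  2G -> 'GG'
  7H -> 'HHHHHHH'

Decoded = HHHHHHGGHHHHHHH


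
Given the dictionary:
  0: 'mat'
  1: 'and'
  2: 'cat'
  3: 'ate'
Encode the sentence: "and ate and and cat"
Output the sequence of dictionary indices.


Look up each word in the dictionary:
  'and' -> 1
  'ate' -> 3
  'and' -> 1
  'and' -> 1
  'cat' -> 2

Encoded: [1, 3, 1, 1, 2]


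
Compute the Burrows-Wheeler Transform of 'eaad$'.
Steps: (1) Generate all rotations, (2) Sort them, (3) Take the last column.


Rotations (sorted):
  0: $eaad -> last char: d
  1: aad$e -> last char: e
  2: ad$ea -> last char: a
  3: d$eaa -> last char: a
  4: eaad$ -> last char: $


BWT = deaa$


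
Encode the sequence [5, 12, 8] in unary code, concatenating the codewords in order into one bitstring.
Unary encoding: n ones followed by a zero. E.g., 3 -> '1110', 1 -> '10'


Encode each number as n ones followed by a terminating 0:
  5 -> 111110 (6 bits)
  12 -> 1111111111110 (13 bits)
  8 -> 111111110 (9 bits)
Total length = 6 + 13 + 9 = 28 bits.

Unary([5, 12, 8]) = 1111101111111111110111111110 (28 bits)


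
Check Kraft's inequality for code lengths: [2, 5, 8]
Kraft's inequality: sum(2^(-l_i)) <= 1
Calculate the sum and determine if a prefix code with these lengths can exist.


Sum = 2^(-2) + 2^(-5) + 2^(-8)
    = 0.25 + 0.03125 + 0.00390625
    = 73/256 = 0.28515625
Since 0.28515625 <= 1, Kraft's inequality IS satisfied.
A prefix code with these lengths CAN exist.

Kraft sum = 0.28515625. Satisfied.


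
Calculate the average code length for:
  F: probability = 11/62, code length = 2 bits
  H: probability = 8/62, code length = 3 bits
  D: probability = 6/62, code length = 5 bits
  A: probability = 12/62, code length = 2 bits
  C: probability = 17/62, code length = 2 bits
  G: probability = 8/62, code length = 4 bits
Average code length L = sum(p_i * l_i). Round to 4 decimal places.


Weighted contributions p_i * l_i:
  F: (11/62) * 2 = 22/62
  H: (8/62) * 3 = 24/62
  D: (6/62) * 5 = 30/62
  A: (12/62) * 2 = 24/62
  C: (17/62) * 2 = 34/62
  G: (8/62) * 4 = 32/62
Sum = (22 + 24 + 30 + 24 + 34 + 32)/62 = 166/62

L = 166/62 = 2.6774 bits/symbol


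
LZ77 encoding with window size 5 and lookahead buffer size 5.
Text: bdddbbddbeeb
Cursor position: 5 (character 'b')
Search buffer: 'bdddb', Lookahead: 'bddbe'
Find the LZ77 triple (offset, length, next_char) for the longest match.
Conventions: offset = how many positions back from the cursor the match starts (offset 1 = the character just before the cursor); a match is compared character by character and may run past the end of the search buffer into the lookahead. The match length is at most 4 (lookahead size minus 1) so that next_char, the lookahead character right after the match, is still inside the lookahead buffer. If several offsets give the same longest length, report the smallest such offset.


Try each offset into the search buffer:
  offset=1 (pos 4, char 'b'): match length 1
  offset=2 (pos 3, char 'd'): match length 0
  offset=3 (pos 2, char 'd'): match length 0
  offset=4 (pos 1, char 'd'): match length 0
  offset=5 (pos 0, char 'b'): match length 3
Longest match has length 3 at offset 5.
next_char = character at position 5 + 3 = 8 -> 'b'

Best match: offset=5, length=3 (matching 'bdd' starting at position 0)
LZ77 triple: (5, 3, 'b')


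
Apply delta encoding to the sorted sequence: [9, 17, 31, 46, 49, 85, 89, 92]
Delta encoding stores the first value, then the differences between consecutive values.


First value: 9
Deltas:
  17 - 9 = 8
  31 - 17 = 14
  46 - 31 = 15
  49 - 46 = 3
  85 - 49 = 36
  89 - 85 = 4
  92 - 89 = 3


Delta encoded: [9, 8, 14, 15, 3, 36, 4, 3]


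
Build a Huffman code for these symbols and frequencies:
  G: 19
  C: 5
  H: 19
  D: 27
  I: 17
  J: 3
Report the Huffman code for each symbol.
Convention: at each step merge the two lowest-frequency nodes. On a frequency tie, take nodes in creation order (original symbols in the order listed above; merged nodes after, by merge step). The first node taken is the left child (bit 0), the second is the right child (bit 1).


Huffman tree construction:
Step 1: Merge J(3) + C(5) = 8
Step 2: Merge (J+C)(8) + I(17) = 25
Step 3: Merge G(19) + H(19) = 38
Step 4: Merge ((J+C)+I)(25) + D(27) = 52
Step 5: Merge (G+H)(38) + (((J+C)+I)+D)(52) = 90
Read each symbol's code off the tree from the root (left child = 0, right child = 1).

Codes:
  G: 00 (length 2)
  C: 1001 (length 4)
  H: 01 (length 2)
  D: 11 (length 2)
  I: 101 (length 3)
  J: 1000 (length 4)
Average code length: 213/90 = 2.3667 bits/symbol


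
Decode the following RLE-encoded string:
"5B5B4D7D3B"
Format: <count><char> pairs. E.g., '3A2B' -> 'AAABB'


Expanding each <count><char> pair:
  5B -> 'BBBBB'
  5B -> 'BBBBB'
  4D -> 'DDDD'
  7D -> 'DDDDDDD'
  3B -> 'BBB'

Decoded = BBBBBBBBBBDDDDDDDDDDDBBB


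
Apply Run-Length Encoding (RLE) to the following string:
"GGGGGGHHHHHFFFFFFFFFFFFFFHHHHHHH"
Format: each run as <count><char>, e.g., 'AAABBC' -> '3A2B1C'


Scanning runs left to right:
  i=0: run of 'G' x 6 -> '6G'
  i=6: run of 'H' x 5 -> '5H'
  i=11: run of 'F' x 14 -> '14F'
  i=25: run of 'H' x 7 -> '7H'

RLE = 6G5H14F7H


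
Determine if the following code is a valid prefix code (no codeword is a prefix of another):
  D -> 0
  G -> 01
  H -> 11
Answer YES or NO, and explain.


Checking each pair (does one codeword prefix another?):
  D='0' vs G='01': prefix -- VIOLATION

NO -- this is NOT a valid prefix code. D (0) is a prefix of G (01).


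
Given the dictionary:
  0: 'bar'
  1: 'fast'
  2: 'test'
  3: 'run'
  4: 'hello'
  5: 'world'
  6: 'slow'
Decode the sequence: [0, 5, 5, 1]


Look up each index in the dictionary:
  0 -> 'bar'
  5 -> 'world'
  5 -> 'world'
  1 -> 'fast'

Decoded: "bar world world fast"


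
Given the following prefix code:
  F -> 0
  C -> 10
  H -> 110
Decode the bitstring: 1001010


Decoding step by step:
Bits 10 -> C
Bits 0 -> F
Bits 10 -> C
Bits 10 -> C


Decoded message: CFCC


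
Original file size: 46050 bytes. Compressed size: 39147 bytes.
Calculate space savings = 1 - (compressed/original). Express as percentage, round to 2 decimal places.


ratio = compressed/original = 39147/46050 = 0.850098
savings = 1 - ratio = 1 - 0.850098 = 0.149902
as a percentage: 0.149902 * 100 = 14.99%

Space savings = 1 - 39147/46050 = 14.99%


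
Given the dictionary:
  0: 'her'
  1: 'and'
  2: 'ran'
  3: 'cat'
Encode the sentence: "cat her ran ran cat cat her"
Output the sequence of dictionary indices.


Look up each word in the dictionary:
  'cat' -> 3
  'her' -> 0
  'ran' -> 2
  'ran' -> 2
  'cat' -> 3
  'cat' -> 3
  'her' -> 0

Encoded: [3, 0, 2, 2, 3, 3, 0]


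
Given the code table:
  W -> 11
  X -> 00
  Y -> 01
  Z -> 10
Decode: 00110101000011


Decoding:
00 -> X
11 -> W
01 -> Y
01 -> Y
00 -> X
00 -> X
11 -> W


Result: XWYYXXW


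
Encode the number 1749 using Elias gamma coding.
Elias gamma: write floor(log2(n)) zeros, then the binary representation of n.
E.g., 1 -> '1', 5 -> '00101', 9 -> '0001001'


num_bits = floor(log2(1749)) + 1 = 11
leading_zeros = num_bits - 1 = 10
binary(1749) = 11011010101

Elias gamma(1749) = '0000000000' + '11011010101' = 000000000011011010101 (21 bits)


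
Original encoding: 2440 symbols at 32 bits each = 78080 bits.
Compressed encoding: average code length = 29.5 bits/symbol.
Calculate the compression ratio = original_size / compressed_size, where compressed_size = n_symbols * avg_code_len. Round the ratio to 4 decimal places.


original_size = n_symbols * orig_bits = 2440 * 32 = 78080 bits
compressed_size = n_symbols * avg_code_len = 2440 * 29.5 = 71980.0 bits
ratio = original_size / compressed_size = 78080 / 71980.0 = 1.0847

Compression ratio = 1.0847


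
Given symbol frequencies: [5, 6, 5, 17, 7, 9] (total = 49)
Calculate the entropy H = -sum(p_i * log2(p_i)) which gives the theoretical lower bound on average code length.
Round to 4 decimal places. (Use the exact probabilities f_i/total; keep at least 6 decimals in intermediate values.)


Per-symbol terms -p_i * log2(p_i) with p_i = f_i/49:
  p = 5/49 = 0.102041: log2(p) = -3.292782, -p*log2(p) = 0.335998
  p = 6/49 = 0.122449: log2(p) = -3.029747, -p*log2(p) = 0.370989
  p = 5/49 = 0.102041: log2(p) = -3.292782, -p*log2(p) = 0.335998
  p = 17/49 = 0.346939: log2(p) = -1.527247, -p*log2(p) = 0.529861
  p = 7/49 = 0.142857: log2(p) = -2.807355, -p*log2(p) = 0.401051
  p = 9/49 = 0.183673: log2(p) = -2.444785, -p*log2(p) = 0.449042
H = 0.335998 + 0.370989 + 0.335998 + 0.529861 + 0.401051 + 0.449042 = 2.422939

H = 2.4229 bits/symbol


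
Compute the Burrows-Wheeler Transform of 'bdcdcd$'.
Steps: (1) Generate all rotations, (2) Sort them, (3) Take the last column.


Rotations (sorted):
  0: $bdcdcd -> last char: d
  1: bdcdcd$ -> last char: $
  2: cd$bdcd -> last char: d
  3: cdcd$bd -> last char: d
  4: d$bdcdc -> last char: c
  5: dcd$bdc -> last char: c
  6: dcdcd$b -> last char: b


BWT = d$ddccb


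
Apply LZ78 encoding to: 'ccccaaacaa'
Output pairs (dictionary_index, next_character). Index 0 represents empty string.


LZ78 encoding steps:
Dictionary: {0: ''}
Step 1: w='' (idx 0), next='c' -> output (0, 'c'), add 'c' as idx 1
Step 2: w='c' (idx 1), next='c' -> output (1, 'c'), add 'cc' as idx 2
Step 3: w='c' (idx 1), next='a' -> output (1, 'a'), add 'ca' as idx 3
Step 4: w='' (idx 0), next='a' -> output (0, 'a'), add 'a' as idx 4
Step 5: w='a' (idx 4), next='c' -> output (4, 'c'), add 'ac' as idx 5
Step 6: w='a' (idx 4), next='a' -> output (4, 'a'), add 'aa' as idx 6


Encoded: [(0, 'c'), (1, 'c'), (1, 'a'), (0, 'a'), (4, 'c'), (4, 'a')]


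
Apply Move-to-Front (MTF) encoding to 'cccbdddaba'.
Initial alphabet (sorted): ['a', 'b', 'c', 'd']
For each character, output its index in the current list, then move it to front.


MTF encoding:
'c': index 2 in ['a', 'b', 'c', 'd'] -> ['c', 'a', 'b', 'd']
'c': index 0 in ['c', 'a', 'b', 'd'] -> ['c', 'a', 'b', 'd']
'c': index 0 in ['c', 'a', 'b', 'd'] -> ['c', 'a', 'b', 'd']
'b': index 2 in ['c', 'a', 'b', 'd'] -> ['b', 'c', 'a', 'd']
'd': index 3 in ['b', 'c', 'a', 'd'] -> ['d', 'b', 'c', 'a']
'd': index 0 in ['d', 'b', 'c', 'a'] -> ['d', 'b', 'c', 'a']
'd': index 0 in ['d', 'b', 'c', 'a'] -> ['d', 'b', 'c', 'a']
'a': index 3 in ['d', 'b', 'c', 'a'] -> ['a', 'd', 'b', 'c']
'b': index 2 in ['a', 'd', 'b', 'c'] -> ['b', 'a', 'd', 'c']
'a': index 1 in ['b', 'a', 'd', 'c'] -> ['a', 'b', 'd', 'c']


Output: [2, 0, 0, 2, 3, 0, 0, 3, 2, 1]


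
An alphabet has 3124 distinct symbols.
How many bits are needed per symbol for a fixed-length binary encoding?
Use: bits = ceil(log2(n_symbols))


log2(3124) = 11.6092
Bracket: 2^11 = 2048 < 3124 <= 2^12 = 4096
So ceil(log2(3124)) = 12

bits = ceil(log2(3124)) = ceil(11.6092) = 12 bits


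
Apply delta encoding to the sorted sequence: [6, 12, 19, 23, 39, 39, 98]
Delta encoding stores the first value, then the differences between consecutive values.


First value: 6
Deltas:
  12 - 6 = 6
  19 - 12 = 7
  23 - 19 = 4
  39 - 23 = 16
  39 - 39 = 0
  98 - 39 = 59


Delta encoded: [6, 6, 7, 4, 16, 0, 59]


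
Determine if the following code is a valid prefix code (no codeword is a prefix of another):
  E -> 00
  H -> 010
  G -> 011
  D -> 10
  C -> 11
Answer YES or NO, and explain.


Checking each pair (does one codeword prefix another?):
  E='00' vs H='010': no prefix
  E='00' vs G='011': no prefix
  E='00' vs D='10': no prefix
  E='00' vs C='11': no prefix
  H='010' vs E='00': no prefix
  H='010' vs G='011': no prefix
  H='010' vs D='10': no prefix
  H='010' vs C='11': no prefix
  G='011' vs E='00': no prefix
  G='011' vs H='010': no prefix
  G='011' vs D='10': no prefix
  G='011' vs C='11': no prefix
  D='10' vs E='00': no prefix
  D='10' vs H='010': no prefix
  D='10' vs G='011': no prefix
  D='10' vs C='11': no prefix
  C='11' vs E='00': no prefix
  C='11' vs H='010': no prefix
  C='11' vs G='011': no prefix
  C='11' vs D='10': no prefix
No violation found over all pairs.

YES -- this is a valid prefix code. No codeword is a prefix of any other codeword.


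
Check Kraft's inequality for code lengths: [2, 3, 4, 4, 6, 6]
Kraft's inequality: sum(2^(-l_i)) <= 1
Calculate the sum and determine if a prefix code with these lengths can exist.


Sum = 2^(-2) + 2^(-3) + 2^(-4) + 2^(-4) + 2^(-6) + 2^(-6)
    = 0.25 + 0.125 + 0.0625 + 0.0625 + 0.015625 + 0.015625
    = 34/64 = 0.53125
Since 0.53125 <= 1, Kraft's inequality IS satisfied.
A prefix code with these lengths CAN exist.

Kraft sum = 0.53125. Satisfied.


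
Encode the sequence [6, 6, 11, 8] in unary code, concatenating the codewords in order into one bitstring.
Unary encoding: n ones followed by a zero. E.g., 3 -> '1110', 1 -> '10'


Encode each number as n ones followed by a terminating 0:
  6 -> 1111110 (7 bits)
  6 -> 1111110 (7 bits)
  11 -> 111111111110 (12 bits)
  8 -> 111111110 (9 bits)
Total length = 7 + 7 + 12 + 9 = 35 bits.

Unary([6, 6, 11, 8]) = 11111101111110111111111110111111110 (35 bits)


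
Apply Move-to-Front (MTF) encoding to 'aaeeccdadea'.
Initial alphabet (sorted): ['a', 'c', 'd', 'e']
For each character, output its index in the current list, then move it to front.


MTF encoding:
'a': index 0 in ['a', 'c', 'd', 'e'] -> ['a', 'c', 'd', 'e']
'a': index 0 in ['a', 'c', 'd', 'e'] -> ['a', 'c', 'd', 'e']
'e': index 3 in ['a', 'c', 'd', 'e'] -> ['e', 'a', 'c', 'd']
'e': index 0 in ['e', 'a', 'c', 'd'] -> ['e', 'a', 'c', 'd']
'c': index 2 in ['e', 'a', 'c', 'd'] -> ['c', 'e', 'a', 'd']
'c': index 0 in ['c', 'e', 'a', 'd'] -> ['c', 'e', 'a', 'd']
'd': index 3 in ['c', 'e', 'a', 'd'] -> ['d', 'c', 'e', 'a']
'a': index 3 in ['d', 'c', 'e', 'a'] -> ['a', 'd', 'c', 'e']
'd': index 1 in ['a', 'd', 'c', 'e'] -> ['d', 'a', 'c', 'e']
'e': index 3 in ['d', 'a', 'c', 'e'] -> ['e', 'd', 'a', 'c']
'a': index 2 in ['e', 'd', 'a', 'c'] -> ['a', 'e', 'd', 'c']


Output: [0, 0, 3, 0, 2, 0, 3, 3, 1, 3, 2]


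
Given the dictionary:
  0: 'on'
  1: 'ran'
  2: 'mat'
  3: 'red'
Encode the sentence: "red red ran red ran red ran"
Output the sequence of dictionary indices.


Look up each word in the dictionary:
  'red' -> 3
  'red' -> 3
  'ran' -> 1
  'red' -> 3
  'ran' -> 1
  'red' -> 3
  'ran' -> 1

Encoded: [3, 3, 1, 3, 1, 3, 1]


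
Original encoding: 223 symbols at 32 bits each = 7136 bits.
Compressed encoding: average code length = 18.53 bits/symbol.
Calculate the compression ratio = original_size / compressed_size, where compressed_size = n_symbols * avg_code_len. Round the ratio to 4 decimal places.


original_size = n_symbols * orig_bits = 223 * 32 = 7136 bits
compressed_size = n_symbols * avg_code_len = 223 * 18.53 = 4132.19 bits
ratio = original_size / compressed_size = 7136 / 4132.19 = 1.7269

Compression ratio = 1.7269


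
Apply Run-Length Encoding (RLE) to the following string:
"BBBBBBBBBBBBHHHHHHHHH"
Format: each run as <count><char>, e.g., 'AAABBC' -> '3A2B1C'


Scanning runs left to right:
  i=0: run of 'B' x 12 -> '12B'
  i=12: run of 'H' x 9 -> '9H'

RLE = 12B9H


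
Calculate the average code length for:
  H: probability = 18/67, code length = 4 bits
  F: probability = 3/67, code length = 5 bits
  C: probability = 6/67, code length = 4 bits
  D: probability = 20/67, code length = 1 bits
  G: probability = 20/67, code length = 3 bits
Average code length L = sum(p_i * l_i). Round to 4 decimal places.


Weighted contributions p_i * l_i:
  H: (18/67) * 4 = 72/67
  F: (3/67) * 5 = 15/67
  C: (6/67) * 4 = 24/67
  D: (20/67) * 1 = 20/67
  G: (20/67) * 3 = 60/67
Sum = (72 + 15 + 24 + 20 + 60)/67 = 191/67

L = 191/67 = 2.8507 bits/symbol


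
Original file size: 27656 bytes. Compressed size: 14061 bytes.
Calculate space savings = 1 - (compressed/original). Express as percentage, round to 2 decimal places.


ratio = compressed/original = 14061/27656 = 0.508425
savings = 1 - ratio = 1 - 0.508425 = 0.491575
as a percentage: 0.491575 * 100 = 49.16%

Space savings = 1 - 14061/27656 = 49.16%


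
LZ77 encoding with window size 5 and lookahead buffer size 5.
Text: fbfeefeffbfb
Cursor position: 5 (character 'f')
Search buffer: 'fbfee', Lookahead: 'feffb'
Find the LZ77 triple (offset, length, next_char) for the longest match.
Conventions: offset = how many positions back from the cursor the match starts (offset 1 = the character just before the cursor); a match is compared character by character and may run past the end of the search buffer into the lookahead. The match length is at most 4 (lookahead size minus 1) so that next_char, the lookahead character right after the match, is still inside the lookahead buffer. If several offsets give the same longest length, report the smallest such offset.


Try each offset into the search buffer:
  offset=1 (pos 4, char 'e'): match length 0
  offset=2 (pos 3, char 'e'): match length 0
  offset=3 (pos 2, char 'f'): match length 2
  offset=4 (pos 1, char 'b'): match length 0
  offset=5 (pos 0, char 'f'): match length 1
Longest match has length 2 at offset 3.
next_char = character at position 5 + 2 = 7 -> 'f'

Best match: offset=3, length=2 (matching 'fe' starting at position 2)
LZ77 triple: (3, 2, 'f')


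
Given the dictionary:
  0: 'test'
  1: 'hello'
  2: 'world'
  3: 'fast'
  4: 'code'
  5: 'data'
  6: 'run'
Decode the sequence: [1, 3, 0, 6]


Look up each index in the dictionary:
  1 -> 'hello'
  3 -> 'fast'
  0 -> 'test'
  6 -> 'run'

Decoded: "hello fast test run"


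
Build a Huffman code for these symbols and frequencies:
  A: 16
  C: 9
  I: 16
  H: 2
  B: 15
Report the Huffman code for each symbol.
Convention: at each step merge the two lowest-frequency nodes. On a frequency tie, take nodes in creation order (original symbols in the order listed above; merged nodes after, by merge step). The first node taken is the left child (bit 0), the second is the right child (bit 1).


Huffman tree construction:
Step 1: Merge H(2) + C(9) = 11
Step 2: Merge (H+C)(11) + B(15) = 26
Step 3: Merge A(16) + I(16) = 32
Step 4: Merge ((H+C)+B)(26) + (A+I)(32) = 58
Read each symbol's code off the tree from the root (left child = 0, right child = 1).

Codes:
  A: 10 (length 2)
  C: 001 (length 3)
  I: 11 (length 2)
  H: 000 (length 3)
  B: 01 (length 2)
Average code length: 127/58 = 2.1897 bits/symbol


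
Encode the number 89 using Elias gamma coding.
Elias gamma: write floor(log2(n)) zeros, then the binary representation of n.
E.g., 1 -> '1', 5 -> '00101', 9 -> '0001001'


num_bits = floor(log2(89)) + 1 = 7
leading_zeros = num_bits - 1 = 6
binary(89) = 1011001

Elias gamma(89) = '000000' + '1011001' = 0000001011001 (13 bits)


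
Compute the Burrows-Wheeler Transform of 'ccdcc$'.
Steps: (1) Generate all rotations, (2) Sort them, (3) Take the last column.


Rotations (sorted):
  0: $ccdcc -> last char: c
  1: c$ccdc -> last char: c
  2: cc$ccd -> last char: d
  3: ccdcc$ -> last char: $
  4: cdcc$c -> last char: c
  5: dcc$cc -> last char: c


BWT = ccd$cc


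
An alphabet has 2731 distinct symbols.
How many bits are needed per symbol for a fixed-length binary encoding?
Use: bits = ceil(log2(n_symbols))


log2(2731) = 11.4152
Bracket: 2^11 = 2048 < 2731 <= 2^12 = 4096
So ceil(log2(2731)) = 12

bits = ceil(log2(2731)) = ceil(11.4152) = 12 bits


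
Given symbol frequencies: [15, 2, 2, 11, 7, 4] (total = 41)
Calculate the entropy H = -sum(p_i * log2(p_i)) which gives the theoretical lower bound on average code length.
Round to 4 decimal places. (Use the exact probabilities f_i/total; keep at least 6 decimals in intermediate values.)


Per-symbol terms -p_i * log2(p_i) with p_i = f_i/41:
  p = 15/41 = 0.365854: log2(p) = -1.450661, -p*log2(p) = 0.530730
  p = 2/41 = 0.048780: log2(p) = -4.357552, -p*log2(p) = 0.212564
  p = 2/41 = 0.048780: log2(p) = -4.357552, -p*log2(p) = 0.212564
  p = 11/41 = 0.268293: log2(p) = -1.898120, -p*log2(p) = 0.509252
  p = 7/41 = 0.170732: log2(p) = -2.550197, -p*log2(p) = 0.435400
  p = 4/41 = 0.097561: log2(p) = -3.357552, -p*log2(p) = 0.327566
H = 0.530730 + 0.212564 + 0.212564 + 0.509252 + 0.435400 + 0.327566 = 2.228076

H = 2.2281 bits/symbol


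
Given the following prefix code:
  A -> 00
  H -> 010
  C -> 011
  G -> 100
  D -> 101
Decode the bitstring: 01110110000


Decoding step by step:
Bits 011 -> C
Bits 101 -> D
Bits 100 -> G
Bits 00 -> A


Decoded message: CDGA


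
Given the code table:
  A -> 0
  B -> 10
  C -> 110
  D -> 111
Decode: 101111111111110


Decoding:
10 -> B
111 -> D
111 -> D
111 -> D
111 -> D
0 -> A


Result: BDDDDA


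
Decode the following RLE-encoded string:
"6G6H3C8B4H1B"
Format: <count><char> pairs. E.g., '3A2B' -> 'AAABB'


Expanding each <count><char> pair:
  6G -> 'GGGGGG'
  6H -> 'HHHHHH'
  3C -> 'CCC'
  8B -> 'BBBBBBBB'
  4H -> 'HHHH'
  1B -> 'B'

Decoded = GGGGGGHHHHHHCCCBBBBBBBBHHHHB


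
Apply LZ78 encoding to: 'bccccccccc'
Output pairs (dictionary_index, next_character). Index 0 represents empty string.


LZ78 encoding steps:
Dictionary: {0: ''}
Step 1: w='' (idx 0), next='b' -> output (0, 'b'), add 'b' as idx 1
Step 2: w='' (idx 0), next='c' -> output (0, 'c'), add 'c' as idx 2
Step 3: w='c' (idx 2), next='c' -> output (2, 'c'), add 'cc' as idx 3
Step 4: w='cc' (idx 3), next='c' -> output (3, 'c'), add 'ccc' as idx 4
Step 5: w='ccc' (idx 4), end of input -> output (4, '')


Encoded: [(0, 'b'), (0, 'c'), (2, 'c'), (3, 'c'), (4, '')]


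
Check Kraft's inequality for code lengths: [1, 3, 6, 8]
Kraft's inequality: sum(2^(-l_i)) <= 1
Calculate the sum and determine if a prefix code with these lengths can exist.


Sum = 2^(-1) + 2^(-3) + 2^(-6) + 2^(-8)
    = 0.5 + 0.125 + 0.015625 + 0.00390625
    = 165/256 = 0.64453125
Since 0.64453125 <= 1, Kraft's inequality IS satisfied.
A prefix code with these lengths CAN exist.

Kraft sum = 0.64453125. Satisfied.


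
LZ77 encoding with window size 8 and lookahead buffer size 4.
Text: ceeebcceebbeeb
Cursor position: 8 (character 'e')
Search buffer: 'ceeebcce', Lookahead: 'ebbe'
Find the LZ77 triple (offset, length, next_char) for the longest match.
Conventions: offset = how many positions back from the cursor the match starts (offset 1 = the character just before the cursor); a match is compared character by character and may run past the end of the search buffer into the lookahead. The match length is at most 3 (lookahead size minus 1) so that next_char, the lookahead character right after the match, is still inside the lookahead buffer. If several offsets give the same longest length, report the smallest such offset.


Try each offset into the search buffer:
  offset=1 (pos 7, char 'e'): match length 1
  offset=2 (pos 6, char 'c'): match length 0
  offset=3 (pos 5, char 'c'): match length 0
  offset=4 (pos 4, char 'b'): match length 0
  offset=5 (pos 3, char 'e'): match length 2
  offset=6 (pos 2, char 'e'): match length 1
  offset=7 (pos 1, char 'e'): match length 1
  offset=8 (pos 0, char 'c'): match length 0
Longest match has length 2 at offset 5.
next_char = character at position 8 + 2 = 10 -> 'b'

Best match: offset=5, length=2 (matching 'eb' starting at position 3)
LZ77 triple: (5, 2, 'b')


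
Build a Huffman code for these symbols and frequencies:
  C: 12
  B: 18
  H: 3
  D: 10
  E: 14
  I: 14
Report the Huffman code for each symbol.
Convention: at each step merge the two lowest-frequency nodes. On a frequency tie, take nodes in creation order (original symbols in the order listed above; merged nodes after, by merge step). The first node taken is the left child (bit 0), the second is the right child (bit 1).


Huffman tree construction:
Step 1: Merge H(3) + D(10) = 13
Step 2: Merge C(12) + (H+D)(13) = 25
Step 3: Merge E(14) + I(14) = 28
Step 4: Merge B(18) + (C+(H+D))(25) = 43
Step 5: Merge (E+I)(28) + (B+(C+(H+D)))(43) = 71
Read each symbol's code off the tree from the root (left child = 0, right child = 1).

Codes:
  C: 110 (length 3)
  B: 10 (length 2)
  H: 1110 (length 4)
  D: 1111 (length 4)
  E: 00 (length 2)
  I: 01 (length 2)
Average code length: 180/71 = 2.5352 bits/symbol


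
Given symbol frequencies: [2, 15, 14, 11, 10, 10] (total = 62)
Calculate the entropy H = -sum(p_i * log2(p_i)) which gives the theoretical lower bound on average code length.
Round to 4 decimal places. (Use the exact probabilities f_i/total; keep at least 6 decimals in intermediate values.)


Per-symbol terms -p_i * log2(p_i) with p_i = f_i/62:
  p = 2/62 = 0.032258: log2(p) = -4.954196, -p*log2(p) = 0.159813
  p = 15/62 = 0.241935: log2(p) = -2.047306, -p*log2(p) = 0.495316
  p = 14/62 = 0.225806: log2(p) = -2.146841, -p*log2(p) = 0.484771
  p = 11/62 = 0.177419: log2(p) = -2.494765, -p*log2(p) = 0.442620
  p = 10/62 = 0.161290: log2(p) = -2.632268, -p*log2(p) = 0.424559
  p = 10/62 = 0.161290: log2(p) = -2.632268, -p*log2(p) = 0.424559
H = 0.159813 + 0.495316 + 0.484771 + 0.442620 + 0.424559 + 0.424559 = 2.431638

H = 2.4316 bits/symbol


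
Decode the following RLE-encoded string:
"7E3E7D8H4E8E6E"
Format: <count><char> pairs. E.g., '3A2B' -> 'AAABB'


Expanding each <count><char> pair:
  7E -> 'EEEEEEE'
  3E -> 'EEE'
  7D -> 'DDDDDDD'
  8H -> 'HHHHHHHH'
  4E -> 'EEEE'
  8E -> 'EEEEEEEE'
  6E -> 'EEEEEE'

Decoded = EEEEEEEEEEDDDDDDDHHHHHHHHEEEEEEEEEEEEEEEEEE


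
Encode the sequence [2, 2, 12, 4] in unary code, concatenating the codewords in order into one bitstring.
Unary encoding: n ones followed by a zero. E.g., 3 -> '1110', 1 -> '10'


Encode each number as n ones followed by a terminating 0:
  2 -> 110 (3 bits)
  2 -> 110 (3 bits)
  12 -> 1111111111110 (13 bits)
  4 -> 11110 (5 bits)
Total length = 3 + 3 + 13 + 5 = 24 bits.

Unary([2, 2, 12, 4]) = 110110111111111111011110 (24 bits)


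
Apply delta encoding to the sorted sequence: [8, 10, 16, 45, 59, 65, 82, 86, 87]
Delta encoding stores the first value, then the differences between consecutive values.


First value: 8
Deltas:
  10 - 8 = 2
  16 - 10 = 6
  45 - 16 = 29
  59 - 45 = 14
  65 - 59 = 6
  82 - 65 = 17
  86 - 82 = 4
  87 - 86 = 1


Delta encoded: [8, 2, 6, 29, 14, 6, 17, 4, 1]


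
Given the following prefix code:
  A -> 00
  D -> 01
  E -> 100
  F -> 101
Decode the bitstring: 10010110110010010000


Decoding step by step:
Bits 100 -> E
Bits 101 -> F
Bits 101 -> F
Bits 100 -> E
Bits 100 -> E
Bits 100 -> E
Bits 00 -> A


Decoded message: EFFEEEA


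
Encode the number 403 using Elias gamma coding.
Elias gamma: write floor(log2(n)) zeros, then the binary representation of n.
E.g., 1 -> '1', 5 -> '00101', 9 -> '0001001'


num_bits = floor(log2(403)) + 1 = 9
leading_zeros = num_bits - 1 = 8
binary(403) = 110010011

Elias gamma(403) = '00000000' + '110010011' = 00000000110010011 (17 bits)


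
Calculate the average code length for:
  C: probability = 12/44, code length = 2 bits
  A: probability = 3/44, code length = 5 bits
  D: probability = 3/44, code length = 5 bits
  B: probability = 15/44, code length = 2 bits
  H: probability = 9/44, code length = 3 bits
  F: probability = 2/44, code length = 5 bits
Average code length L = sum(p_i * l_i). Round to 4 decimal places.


Weighted contributions p_i * l_i:
  C: (12/44) * 2 = 24/44
  A: (3/44) * 5 = 15/44
  D: (3/44) * 5 = 15/44
  B: (15/44) * 2 = 30/44
  H: (9/44) * 3 = 27/44
  F: (2/44) * 5 = 10/44
Sum = (24 + 15 + 15 + 30 + 27 + 10)/44 = 121/44

L = 121/44 = 2.7500 bits/symbol


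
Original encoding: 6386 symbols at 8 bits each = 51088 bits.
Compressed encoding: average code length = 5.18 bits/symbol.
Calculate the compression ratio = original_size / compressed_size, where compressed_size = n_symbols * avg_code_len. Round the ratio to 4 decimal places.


original_size = n_symbols * orig_bits = 6386 * 8 = 51088 bits
compressed_size = n_symbols * avg_code_len = 6386 * 5.18 = 33079.48 bits
ratio = original_size / compressed_size = 51088 / 33079.48 = 1.5444

Compression ratio = 1.5444


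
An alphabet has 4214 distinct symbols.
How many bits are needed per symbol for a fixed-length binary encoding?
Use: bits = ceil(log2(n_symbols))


log2(4214) = 12.041
Bracket: 2^12 = 4096 < 4214 <= 2^13 = 8192
So ceil(log2(4214)) = 13

bits = ceil(log2(4214)) = ceil(12.041) = 13 bits


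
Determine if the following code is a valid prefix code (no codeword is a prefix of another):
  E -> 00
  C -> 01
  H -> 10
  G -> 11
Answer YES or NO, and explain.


Checking each pair (does one codeword prefix another?):
  E='00' vs C='01': no prefix
  E='00' vs H='10': no prefix
  E='00' vs G='11': no prefix
  C='01' vs E='00': no prefix
  C='01' vs H='10': no prefix
  C='01' vs G='11': no prefix
  H='10' vs E='00': no prefix
  H='10' vs C='01': no prefix
  H='10' vs G='11': no prefix
  G='11' vs E='00': no prefix
  G='11' vs C='01': no prefix
  G='11' vs H='10': no prefix
No violation found over all pairs.

YES -- this is a valid prefix code. No codeword is a prefix of any other codeword.


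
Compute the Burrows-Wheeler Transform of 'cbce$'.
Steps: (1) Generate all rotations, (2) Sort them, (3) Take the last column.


Rotations (sorted):
  0: $cbce -> last char: e
  1: bce$c -> last char: c
  2: cbce$ -> last char: $
  3: ce$cb -> last char: b
  4: e$cbc -> last char: c


BWT = ec$bc


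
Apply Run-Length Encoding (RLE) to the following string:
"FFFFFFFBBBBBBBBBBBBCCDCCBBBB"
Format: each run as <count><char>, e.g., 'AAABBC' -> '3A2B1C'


Scanning runs left to right:
  i=0: run of 'F' x 7 -> '7F'
  i=7: run of 'B' x 12 -> '12B'
  i=19: run of 'C' x 2 -> '2C'
  i=21: run of 'D' x 1 -> '1D'
  i=22: run of 'C' x 2 -> '2C'
  i=24: run of 'B' x 4 -> '4B'

RLE = 7F12B2C1D2C4B
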